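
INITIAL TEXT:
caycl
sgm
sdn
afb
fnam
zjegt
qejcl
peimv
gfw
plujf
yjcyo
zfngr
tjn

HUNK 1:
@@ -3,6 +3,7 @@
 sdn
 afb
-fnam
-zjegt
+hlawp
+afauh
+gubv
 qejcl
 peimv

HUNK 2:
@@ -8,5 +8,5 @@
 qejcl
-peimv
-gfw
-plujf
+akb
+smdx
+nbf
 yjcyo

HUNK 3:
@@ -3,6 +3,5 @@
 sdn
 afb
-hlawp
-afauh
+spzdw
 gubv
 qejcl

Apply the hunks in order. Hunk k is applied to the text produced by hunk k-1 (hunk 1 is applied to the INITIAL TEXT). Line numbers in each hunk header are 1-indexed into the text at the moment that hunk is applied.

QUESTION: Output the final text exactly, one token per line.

Hunk 1: at line 3 remove [fnam,zjegt] add [hlawp,afauh,gubv] -> 14 lines: caycl sgm sdn afb hlawp afauh gubv qejcl peimv gfw plujf yjcyo zfngr tjn
Hunk 2: at line 8 remove [peimv,gfw,plujf] add [akb,smdx,nbf] -> 14 lines: caycl sgm sdn afb hlawp afauh gubv qejcl akb smdx nbf yjcyo zfngr tjn
Hunk 3: at line 3 remove [hlawp,afauh] add [spzdw] -> 13 lines: caycl sgm sdn afb spzdw gubv qejcl akb smdx nbf yjcyo zfngr tjn

Answer: caycl
sgm
sdn
afb
spzdw
gubv
qejcl
akb
smdx
nbf
yjcyo
zfngr
tjn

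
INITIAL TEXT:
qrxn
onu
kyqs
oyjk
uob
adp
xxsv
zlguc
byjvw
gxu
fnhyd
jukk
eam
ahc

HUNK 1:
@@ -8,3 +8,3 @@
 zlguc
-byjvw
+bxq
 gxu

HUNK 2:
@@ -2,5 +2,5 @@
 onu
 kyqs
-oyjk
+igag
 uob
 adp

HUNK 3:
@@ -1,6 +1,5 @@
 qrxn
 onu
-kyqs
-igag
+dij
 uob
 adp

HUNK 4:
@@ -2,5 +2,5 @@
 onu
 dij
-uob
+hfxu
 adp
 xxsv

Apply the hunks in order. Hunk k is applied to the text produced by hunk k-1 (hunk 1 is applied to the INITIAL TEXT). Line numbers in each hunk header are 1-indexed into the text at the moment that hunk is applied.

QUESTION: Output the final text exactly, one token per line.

Answer: qrxn
onu
dij
hfxu
adp
xxsv
zlguc
bxq
gxu
fnhyd
jukk
eam
ahc

Derivation:
Hunk 1: at line 8 remove [byjvw] add [bxq] -> 14 lines: qrxn onu kyqs oyjk uob adp xxsv zlguc bxq gxu fnhyd jukk eam ahc
Hunk 2: at line 2 remove [oyjk] add [igag] -> 14 lines: qrxn onu kyqs igag uob adp xxsv zlguc bxq gxu fnhyd jukk eam ahc
Hunk 3: at line 1 remove [kyqs,igag] add [dij] -> 13 lines: qrxn onu dij uob adp xxsv zlguc bxq gxu fnhyd jukk eam ahc
Hunk 4: at line 2 remove [uob] add [hfxu] -> 13 lines: qrxn onu dij hfxu adp xxsv zlguc bxq gxu fnhyd jukk eam ahc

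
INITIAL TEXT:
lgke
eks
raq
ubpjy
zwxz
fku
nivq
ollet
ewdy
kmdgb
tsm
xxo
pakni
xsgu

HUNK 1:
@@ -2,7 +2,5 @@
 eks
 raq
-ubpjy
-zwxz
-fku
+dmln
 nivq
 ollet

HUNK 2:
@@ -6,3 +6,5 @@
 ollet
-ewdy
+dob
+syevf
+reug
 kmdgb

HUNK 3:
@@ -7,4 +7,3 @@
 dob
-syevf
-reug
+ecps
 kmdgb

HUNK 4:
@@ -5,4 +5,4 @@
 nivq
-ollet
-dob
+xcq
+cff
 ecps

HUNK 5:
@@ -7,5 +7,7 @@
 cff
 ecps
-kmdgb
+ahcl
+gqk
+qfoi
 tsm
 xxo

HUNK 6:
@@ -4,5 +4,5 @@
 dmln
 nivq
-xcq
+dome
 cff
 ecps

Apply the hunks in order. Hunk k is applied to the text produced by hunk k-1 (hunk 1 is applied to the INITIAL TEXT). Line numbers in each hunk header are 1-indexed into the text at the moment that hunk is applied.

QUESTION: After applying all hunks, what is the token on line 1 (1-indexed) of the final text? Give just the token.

Answer: lgke

Derivation:
Hunk 1: at line 2 remove [ubpjy,zwxz,fku] add [dmln] -> 12 lines: lgke eks raq dmln nivq ollet ewdy kmdgb tsm xxo pakni xsgu
Hunk 2: at line 6 remove [ewdy] add [dob,syevf,reug] -> 14 lines: lgke eks raq dmln nivq ollet dob syevf reug kmdgb tsm xxo pakni xsgu
Hunk 3: at line 7 remove [syevf,reug] add [ecps] -> 13 lines: lgke eks raq dmln nivq ollet dob ecps kmdgb tsm xxo pakni xsgu
Hunk 4: at line 5 remove [ollet,dob] add [xcq,cff] -> 13 lines: lgke eks raq dmln nivq xcq cff ecps kmdgb tsm xxo pakni xsgu
Hunk 5: at line 7 remove [kmdgb] add [ahcl,gqk,qfoi] -> 15 lines: lgke eks raq dmln nivq xcq cff ecps ahcl gqk qfoi tsm xxo pakni xsgu
Hunk 6: at line 4 remove [xcq] add [dome] -> 15 lines: lgke eks raq dmln nivq dome cff ecps ahcl gqk qfoi tsm xxo pakni xsgu
Final line 1: lgke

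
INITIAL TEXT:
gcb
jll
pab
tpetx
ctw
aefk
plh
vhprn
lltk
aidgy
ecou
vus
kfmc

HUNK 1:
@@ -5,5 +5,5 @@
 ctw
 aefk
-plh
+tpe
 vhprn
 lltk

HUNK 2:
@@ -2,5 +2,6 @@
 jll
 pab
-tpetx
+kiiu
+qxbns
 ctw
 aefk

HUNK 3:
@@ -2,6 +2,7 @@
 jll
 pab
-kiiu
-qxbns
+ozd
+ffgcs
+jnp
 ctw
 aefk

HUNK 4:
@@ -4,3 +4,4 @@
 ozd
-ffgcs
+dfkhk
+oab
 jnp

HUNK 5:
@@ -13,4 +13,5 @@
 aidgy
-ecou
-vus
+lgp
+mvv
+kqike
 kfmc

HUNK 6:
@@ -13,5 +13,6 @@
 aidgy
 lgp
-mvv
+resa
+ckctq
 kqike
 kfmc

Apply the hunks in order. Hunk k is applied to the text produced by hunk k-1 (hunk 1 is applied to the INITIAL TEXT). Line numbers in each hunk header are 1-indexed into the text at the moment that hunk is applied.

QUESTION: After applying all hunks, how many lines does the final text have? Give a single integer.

Hunk 1: at line 5 remove [plh] add [tpe] -> 13 lines: gcb jll pab tpetx ctw aefk tpe vhprn lltk aidgy ecou vus kfmc
Hunk 2: at line 2 remove [tpetx] add [kiiu,qxbns] -> 14 lines: gcb jll pab kiiu qxbns ctw aefk tpe vhprn lltk aidgy ecou vus kfmc
Hunk 3: at line 2 remove [kiiu,qxbns] add [ozd,ffgcs,jnp] -> 15 lines: gcb jll pab ozd ffgcs jnp ctw aefk tpe vhprn lltk aidgy ecou vus kfmc
Hunk 4: at line 4 remove [ffgcs] add [dfkhk,oab] -> 16 lines: gcb jll pab ozd dfkhk oab jnp ctw aefk tpe vhprn lltk aidgy ecou vus kfmc
Hunk 5: at line 13 remove [ecou,vus] add [lgp,mvv,kqike] -> 17 lines: gcb jll pab ozd dfkhk oab jnp ctw aefk tpe vhprn lltk aidgy lgp mvv kqike kfmc
Hunk 6: at line 13 remove [mvv] add [resa,ckctq] -> 18 lines: gcb jll pab ozd dfkhk oab jnp ctw aefk tpe vhprn lltk aidgy lgp resa ckctq kqike kfmc
Final line count: 18

Answer: 18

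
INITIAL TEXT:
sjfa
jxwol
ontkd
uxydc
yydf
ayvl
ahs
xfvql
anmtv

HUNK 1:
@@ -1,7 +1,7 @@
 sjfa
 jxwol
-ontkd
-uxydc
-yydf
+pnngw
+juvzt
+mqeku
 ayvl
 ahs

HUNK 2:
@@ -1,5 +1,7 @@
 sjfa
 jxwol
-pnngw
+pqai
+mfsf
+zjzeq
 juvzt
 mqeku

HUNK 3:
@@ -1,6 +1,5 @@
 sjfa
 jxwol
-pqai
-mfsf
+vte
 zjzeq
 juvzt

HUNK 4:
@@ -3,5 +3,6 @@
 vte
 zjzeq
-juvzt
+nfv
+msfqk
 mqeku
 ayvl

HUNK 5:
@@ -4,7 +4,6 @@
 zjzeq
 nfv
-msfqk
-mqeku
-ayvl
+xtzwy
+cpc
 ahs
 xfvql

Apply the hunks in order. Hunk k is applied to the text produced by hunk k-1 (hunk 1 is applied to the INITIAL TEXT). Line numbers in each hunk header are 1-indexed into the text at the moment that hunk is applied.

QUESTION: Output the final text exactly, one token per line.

Answer: sjfa
jxwol
vte
zjzeq
nfv
xtzwy
cpc
ahs
xfvql
anmtv

Derivation:
Hunk 1: at line 1 remove [ontkd,uxydc,yydf] add [pnngw,juvzt,mqeku] -> 9 lines: sjfa jxwol pnngw juvzt mqeku ayvl ahs xfvql anmtv
Hunk 2: at line 1 remove [pnngw] add [pqai,mfsf,zjzeq] -> 11 lines: sjfa jxwol pqai mfsf zjzeq juvzt mqeku ayvl ahs xfvql anmtv
Hunk 3: at line 1 remove [pqai,mfsf] add [vte] -> 10 lines: sjfa jxwol vte zjzeq juvzt mqeku ayvl ahs xfvql anmtv
Hunk 4: at line 3 remove [juvzt] add [nfv,msfqk] -> 11 lines: sjfa jxwol vte zjzeq nfv msfqk mqeku ayvl ahs xfvql anmtv
Hunk 5: at line 4 remove [msfqk,mqeku,ayvl] add [xtzwy,cpc] -> 10 lines: sjfa jxwol vte zjzeq nfv xtzwy cpc ahs xfvql anmtv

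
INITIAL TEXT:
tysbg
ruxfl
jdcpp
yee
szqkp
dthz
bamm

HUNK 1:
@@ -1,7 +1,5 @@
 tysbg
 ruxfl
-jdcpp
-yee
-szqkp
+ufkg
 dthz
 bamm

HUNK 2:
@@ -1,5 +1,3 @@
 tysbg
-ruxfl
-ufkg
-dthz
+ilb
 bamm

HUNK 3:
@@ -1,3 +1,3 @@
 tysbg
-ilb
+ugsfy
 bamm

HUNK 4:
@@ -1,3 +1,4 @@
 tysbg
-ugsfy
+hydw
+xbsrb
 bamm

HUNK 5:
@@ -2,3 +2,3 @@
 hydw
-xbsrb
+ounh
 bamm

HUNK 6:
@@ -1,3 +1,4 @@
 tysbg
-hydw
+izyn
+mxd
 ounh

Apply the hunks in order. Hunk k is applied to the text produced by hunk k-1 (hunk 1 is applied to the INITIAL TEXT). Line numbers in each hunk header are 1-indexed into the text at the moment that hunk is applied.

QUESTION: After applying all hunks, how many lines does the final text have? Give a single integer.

Hunk 1: at line 1 remove [jdcpp,yee,szqkp] add [ufkg] -> 5 lines: tysbg ruxfl ufkg dthz bamm
Hunk 2: at line 1 remove [ruxfl,ufkg,dthz] add [ilb] -> 3 lines: tysbg ilb bamm
Hunk 3: at line 1 remove [ilb] add [ugsfy] -> 3 lines: tysbg ugsfy bamm
Hunk 4: at line 1 remove [ugsfy] add [hydw,xbsrb] -> 4 lines: tysbg hydw xbsrb bamm
Hunk 5: at line 2 remove [xbsrb] add [ounh] -> 4 lines: tysbg hydw ounh bamm
Hunk 6: at line 1 remove [hydw] add [izyn,mxd] -> 5 lines: tysbg izyn mxd ounh bamm
Final line count: 5

Answer: 5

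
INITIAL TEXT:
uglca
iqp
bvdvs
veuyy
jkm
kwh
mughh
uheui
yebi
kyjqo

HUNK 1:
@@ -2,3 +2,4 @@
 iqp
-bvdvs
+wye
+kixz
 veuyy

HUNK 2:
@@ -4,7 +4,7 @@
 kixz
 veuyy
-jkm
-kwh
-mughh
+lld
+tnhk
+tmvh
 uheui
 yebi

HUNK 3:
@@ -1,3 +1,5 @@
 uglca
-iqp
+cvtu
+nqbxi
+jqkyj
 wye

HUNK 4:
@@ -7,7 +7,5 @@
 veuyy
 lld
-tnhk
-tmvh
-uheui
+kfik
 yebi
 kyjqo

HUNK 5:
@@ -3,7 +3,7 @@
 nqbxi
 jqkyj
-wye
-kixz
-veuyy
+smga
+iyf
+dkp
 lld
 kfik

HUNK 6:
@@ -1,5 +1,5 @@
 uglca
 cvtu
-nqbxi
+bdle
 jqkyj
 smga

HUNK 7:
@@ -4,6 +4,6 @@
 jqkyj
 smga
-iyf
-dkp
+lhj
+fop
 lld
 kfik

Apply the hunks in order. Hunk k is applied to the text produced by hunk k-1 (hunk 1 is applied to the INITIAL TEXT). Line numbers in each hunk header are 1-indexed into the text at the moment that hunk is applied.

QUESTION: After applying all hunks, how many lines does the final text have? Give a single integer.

Hunk 1: at line 2 remove [bvdvs] add [wye,kixz] -> 11 lines: uglca iqp wye kixz veuyy jkm kwh mughh uheui yebi kyjqo
Hunk 2: at line 4 remove [jkm,kwh,mughh] add [lld,tnhk,tmvh] -> 11 lines: uglca iqp wye kixz veuyy lld tnhk tmvh uheui yebi kyjqo
Hunk 3: at line 1 remove [iqp] add [cvtu,nqbxi,jqkyj] -> 13 lines: uglca cvtu nqbxi jqkyj wye kixz veuyy lld tnhk tmvh uheui yebi kyjqo
Hunk 4: at line 7 remove [tnhk,tmvh,uheui] add [kfik] -> 11 lines: uglca cvtu nqbxi jqkyj wye kixz veuyy lld kfik yebi kyjqo
Hunk 5: at line 3 remove [wye,kixz,veuyy] add [smga,iyf,dkp] -> 11 lines: uglca cvtu nqbxi jqkyj smga iyf dkp lld kfik yebi kyjqo
Hunk 6: at line 1 remove [nqbxi] add [bdle] -> 11 lines: uglca cvtu bdle jqkyj smga iyf dkp lld kfik yebi kyjqo
Hunk 7: at line 4 remove [iyf,dkp] add [lhj,fop] -> 11 lines: uglca cvtu bdle jqkyj smga lhj fop lld kfik yebi kyjqo
Final line count: 11

Answer: 11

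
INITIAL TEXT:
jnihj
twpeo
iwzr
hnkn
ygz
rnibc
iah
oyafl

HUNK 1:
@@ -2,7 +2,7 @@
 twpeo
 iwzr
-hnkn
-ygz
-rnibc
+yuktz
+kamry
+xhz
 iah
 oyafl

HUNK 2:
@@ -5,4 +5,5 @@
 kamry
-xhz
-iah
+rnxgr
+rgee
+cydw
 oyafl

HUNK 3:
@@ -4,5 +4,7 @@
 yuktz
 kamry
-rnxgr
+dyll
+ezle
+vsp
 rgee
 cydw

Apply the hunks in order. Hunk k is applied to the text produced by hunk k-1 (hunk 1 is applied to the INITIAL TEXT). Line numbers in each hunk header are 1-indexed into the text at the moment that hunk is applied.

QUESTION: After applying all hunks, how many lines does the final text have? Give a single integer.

Hunk 1: at line 2 remove [hnkn,ygz,rnibc] add [yuktz,kamry,xhz] -> 8 lines: jnihj twpeo iwzr yuktz kamry xhz iah oyafl
Hunk 2: at line 5 remove [xhz,iah] add [rnxgr,rgee,cydw] -> 9 lines: jnihj twpeo iwzr yuktz kamry rnxgr rgee cydw oyafl
Hunk 3: at line 4 remove [rnxgr] add [dyll,ezle,vsp] -> 11 lines: jnihj twpeo iwzr yuktz kamry dyll ezle vsp rgee cydw oyafl
Final line count: 11

Answer: 11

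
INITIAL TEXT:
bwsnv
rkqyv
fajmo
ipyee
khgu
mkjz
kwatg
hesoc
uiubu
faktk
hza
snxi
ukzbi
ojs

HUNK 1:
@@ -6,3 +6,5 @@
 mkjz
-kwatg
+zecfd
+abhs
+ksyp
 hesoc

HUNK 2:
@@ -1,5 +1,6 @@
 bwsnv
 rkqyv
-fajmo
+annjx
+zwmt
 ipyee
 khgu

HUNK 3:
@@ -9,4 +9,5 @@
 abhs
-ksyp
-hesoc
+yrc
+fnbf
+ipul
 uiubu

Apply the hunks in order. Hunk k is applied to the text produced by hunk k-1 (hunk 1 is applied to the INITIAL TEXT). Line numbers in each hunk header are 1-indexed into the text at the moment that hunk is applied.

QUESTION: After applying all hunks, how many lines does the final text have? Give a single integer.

Hunk 1: at line 6 remove [kwatg] add [zecfd,abhs,ksyp] -> 16 lines: bwsnv rkqyv fajmo ipyee khgu mkjz zecfd abhs ksyp hesoc uiubu faktk hza snxi ukzbi ojs
Hunk 2: at line 1 remove [fajmo] add [annjx,zwmt] -> 17 lines: bwsnv rkqyv annjx zwmt ipyee khgu mkjz zecfd abhs ksyp hesoc uiubu faktk hza snxi ukzbi ojs
Hunk 3: at line 9 remove [ksyp,hesoc] add [yrc,fnbf,ipul] -> 18 lines: bwsnv rkqyv annjx zwmt ipyee khgu mkjz zecfd abhs yrc fnbf ipul uiubu faktk hza snxi ukzbi ojs
Final line count: 18

Answer: 18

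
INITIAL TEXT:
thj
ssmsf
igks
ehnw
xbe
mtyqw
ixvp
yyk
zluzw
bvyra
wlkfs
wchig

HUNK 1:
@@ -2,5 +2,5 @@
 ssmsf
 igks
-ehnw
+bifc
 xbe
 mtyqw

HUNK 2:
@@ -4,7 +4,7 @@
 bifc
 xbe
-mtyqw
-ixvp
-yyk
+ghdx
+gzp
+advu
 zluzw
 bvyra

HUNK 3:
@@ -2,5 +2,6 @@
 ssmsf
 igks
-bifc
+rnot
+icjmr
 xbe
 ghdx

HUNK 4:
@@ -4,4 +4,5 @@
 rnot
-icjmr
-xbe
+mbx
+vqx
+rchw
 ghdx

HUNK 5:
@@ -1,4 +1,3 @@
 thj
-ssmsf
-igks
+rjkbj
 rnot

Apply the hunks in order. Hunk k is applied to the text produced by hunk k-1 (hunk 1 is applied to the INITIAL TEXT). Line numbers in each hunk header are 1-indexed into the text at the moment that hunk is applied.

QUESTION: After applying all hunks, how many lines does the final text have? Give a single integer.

Hunk 1: at line 2 remove [ehnw] add [bifc] -> 12 lines: thj ssmsf igks bifc xbe mtyqw ixvp yyk zluzw bvyra wlkfs wchig
Hunk 2: at line 4 remove [mtyqw,ixvp,yyk] add [ghdx,gzp,advu] -> 12 lines: thj ssmsf igks bifc xbe ghdx gzp advu zluzw bvyra wlkfs wchig
Hunk 3: at line 2 remove [bifc] add [rnot,icjmr] -> 13 lines: thj ssmsf igks rnot icjmr xbe ghdx gzp advu zluzw bvyra wlkfs wchig
Hunk 4: at line 4 remove [icjmr,xbe] add [mbx,vqx,rchw] -> 14 lines: thj ssmsf igks rnot mbx vqx rchw ghdx gzp advu zluzw bvyra wlkfs wchig
Hunk 5: at line 1 remove [ssmsf,igks] add [rjkbj] -> 13 lines: thj rjkbj rnot mbx vqx rchw ghdx gzp advu zluzw bvyra wlkfs wchig
Final line count: 13

Answer: 13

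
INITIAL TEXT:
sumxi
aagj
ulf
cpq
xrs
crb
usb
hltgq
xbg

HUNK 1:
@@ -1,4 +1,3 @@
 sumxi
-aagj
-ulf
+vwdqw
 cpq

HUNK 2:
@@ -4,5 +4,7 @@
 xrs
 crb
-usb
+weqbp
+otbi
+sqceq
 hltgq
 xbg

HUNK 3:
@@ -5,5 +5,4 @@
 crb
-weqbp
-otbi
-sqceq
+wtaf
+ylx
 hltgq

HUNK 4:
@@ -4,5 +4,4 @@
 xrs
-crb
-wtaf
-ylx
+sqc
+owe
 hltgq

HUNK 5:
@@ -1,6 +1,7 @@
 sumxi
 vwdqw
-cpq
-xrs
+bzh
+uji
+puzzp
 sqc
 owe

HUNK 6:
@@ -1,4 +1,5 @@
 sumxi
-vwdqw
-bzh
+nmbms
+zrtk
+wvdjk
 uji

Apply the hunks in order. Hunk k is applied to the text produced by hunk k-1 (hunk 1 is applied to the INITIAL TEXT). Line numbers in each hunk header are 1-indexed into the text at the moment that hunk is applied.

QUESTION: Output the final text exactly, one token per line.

Answer: sumxi
nmbms
zrtk
wvdjk
uji
puzzp
sqc
owe
hltgq
xbg

Derivation:
Hunk 1: at line 1 remove [aagj,ulf] add [vwdqw] -> 8 lines: sumxi vwdqw cpq xrs crb usb hltgq xbg
Hunk 2: at line 4 remove [usb] add [weqbp,otbi,sqceq] -> 10 lines: sumxi vwdqw cpq xrs crb weqbp otbi sqceq hltgq xbg
Hunk 3: at line 5 remove [weqbp,otbi,sqceq] add [wtaf,ylx] -> 9 lines: sumxi vwdqw cpq xrs crb wtaf ylx hltgq xbg
Hunk 4: at line 4 remove [crb,wtaf,ylx] add [sqc,owe] -> 8 lines: sumxi vwdqw cpq xrs sqc owe hltgq xbg
Hunk 5: at line 1 remove [cpq,xrs] add [bzh,uji,puzzp] -> 9 lines: sumxi vwdqw bzh uji puzzp sqc owe hltgq xbg
Hunk 6: at line 1 remove [vwdqw,bzh] add [nmbms,zrtk,wvdjk] -> 10 lines: sumxi nmbms zrtk wvdjk uji puzzp sqc owe hltgq xbg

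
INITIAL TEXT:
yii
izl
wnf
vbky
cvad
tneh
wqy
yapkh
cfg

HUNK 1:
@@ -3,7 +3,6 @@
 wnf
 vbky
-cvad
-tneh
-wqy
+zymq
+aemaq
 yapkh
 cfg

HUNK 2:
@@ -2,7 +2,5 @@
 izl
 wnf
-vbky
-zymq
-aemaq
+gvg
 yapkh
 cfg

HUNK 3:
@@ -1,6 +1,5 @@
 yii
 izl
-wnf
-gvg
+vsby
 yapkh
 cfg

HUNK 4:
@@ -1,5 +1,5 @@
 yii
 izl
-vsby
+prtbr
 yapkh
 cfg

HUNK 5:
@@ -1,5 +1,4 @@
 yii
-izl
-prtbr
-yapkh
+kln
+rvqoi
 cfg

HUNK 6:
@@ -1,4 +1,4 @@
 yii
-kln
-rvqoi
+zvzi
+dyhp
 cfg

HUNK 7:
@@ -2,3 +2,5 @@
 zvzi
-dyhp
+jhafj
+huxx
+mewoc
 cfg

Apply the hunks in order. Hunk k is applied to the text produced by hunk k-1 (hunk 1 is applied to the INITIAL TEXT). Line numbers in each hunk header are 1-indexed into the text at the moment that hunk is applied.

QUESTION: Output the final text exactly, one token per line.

Hunk 1: at line 3 remove [cvad,tneh,wqy] add [zymq,aemaq] -> 8 lines: yii izl wnf vbky zymq aemaq yapkh cfg
Hunk 2: at line 2 remove [vbky,zymq,aemaq] add [gvg] -> 6 lines: yii izl wnf gvg yapkh cfg
Hunk 3: at line 1 remove [wnf,gvg] add [vsby] -> 5 lines: yii izl vsby yapkh cfg
Hunk 4: at line 1 remove [vsby] add [prtbr] -> 5 lines: yii izl prtbr yapkh cfg
Hunk 5: at line 1 remove [izl,prtbr,yapkh] add [kln,rvqoi] -> 4 lines: yii kln rvqoi cfg
Hunk 6: at line 1 remove [kln,rvqoi] add [zvzi,dyhp] -> 4 lines: yii zvzi dyhp cfg
Hunk 7: at line 2 remove [dyhp] add [jhafj,huxx,mewoc] -> 6 lines: yii zvzi jhafj huxx mewoc cfg

Answer: yii
zvzi
jhafj
huxx
mewoc
cfg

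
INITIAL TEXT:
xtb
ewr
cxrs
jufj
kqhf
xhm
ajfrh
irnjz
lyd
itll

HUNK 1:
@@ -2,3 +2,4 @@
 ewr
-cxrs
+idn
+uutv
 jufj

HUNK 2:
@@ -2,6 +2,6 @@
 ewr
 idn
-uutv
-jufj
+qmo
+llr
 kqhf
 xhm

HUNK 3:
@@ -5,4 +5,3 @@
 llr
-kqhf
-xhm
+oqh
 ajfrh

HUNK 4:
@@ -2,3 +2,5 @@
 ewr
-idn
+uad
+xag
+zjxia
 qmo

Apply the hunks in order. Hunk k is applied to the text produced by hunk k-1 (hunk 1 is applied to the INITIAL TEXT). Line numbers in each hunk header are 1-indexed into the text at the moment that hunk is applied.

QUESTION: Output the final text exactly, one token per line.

Hunk 1: at line 2 remove [cxrs] add [idn,uutv] -> 11 lines: xtb ewr idn uutv jufj kqhf xhm ajfrh irnjz lyd itll
Hunk 2: at line 2 remove [uutv,jufj] add [qmo,llr] -> 11 lines: xtb ewr idn qmo llr kqhf xhm ajfrh irnjz lyd itll
Hunk 3: at line 5 remove [kqhf,xhm] add [oqh] -> 10 lines: xtb ewr idn qmo llr oqh ajfrh irnjz lyd itll
Hunk 4: at line 2 remove [idn] add [uad,xag,zjxia] -> 12 lines: xtb ewr uad xag zjxia qmo llr oqh ajfrh irnjz lyd itll

Answer: xtb
ewr
uad
xag
zjxia
qmo
llr
oqh
ajfrh
irnjz
lyd
itll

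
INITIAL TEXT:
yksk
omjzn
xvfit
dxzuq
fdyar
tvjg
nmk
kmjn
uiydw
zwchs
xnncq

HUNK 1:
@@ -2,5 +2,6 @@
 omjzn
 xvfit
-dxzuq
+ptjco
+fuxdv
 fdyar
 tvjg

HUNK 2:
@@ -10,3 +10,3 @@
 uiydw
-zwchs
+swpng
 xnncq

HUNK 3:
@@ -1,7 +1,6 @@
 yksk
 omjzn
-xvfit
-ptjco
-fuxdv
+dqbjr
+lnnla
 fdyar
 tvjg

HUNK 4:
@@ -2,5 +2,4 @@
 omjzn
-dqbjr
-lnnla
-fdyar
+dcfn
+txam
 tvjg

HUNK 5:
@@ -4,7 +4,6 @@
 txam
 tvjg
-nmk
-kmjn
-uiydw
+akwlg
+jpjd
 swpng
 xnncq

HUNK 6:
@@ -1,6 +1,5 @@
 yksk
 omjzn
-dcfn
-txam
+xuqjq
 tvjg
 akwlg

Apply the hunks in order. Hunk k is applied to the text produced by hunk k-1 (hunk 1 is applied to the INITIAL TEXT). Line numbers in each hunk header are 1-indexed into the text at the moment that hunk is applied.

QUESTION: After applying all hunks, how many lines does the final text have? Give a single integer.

Answer: 8

Derivation:
Hunk 1: at line 2 remove [dxzuq] add [ptjco,fuxdv] -> 12 lines: yksk omjzn xvfit ptjco fuxdv fdyar tvjg nmk kmjn uiydw zwchs xnncq
Hunk 2: at line 10 remove [zwchs] add [swpng] -> 12 lines: yksk omjzn xvfit ptjco fuxdv fdyar tvjg nmk kmjn uiydw swpng xnncq
Hunk 3: at line 1 remove [xvfit,ptjco,fuxdv] add [dqbjr,lnnla] -> 11 lines: yksk omjzn dqbjr lnnla fdyar tvjg nmk kmjn uiydw swpng xnncq
Hunk 4: at line 2 remove [dqbjr,lnnla,fdyar] add [dcfn,txam] -> 10 lines: yksk omjzn dcfn txam tvjg nmk kmjn uiydw swpng xnncq
Hunk 5: at line 4 remove [nmk,kmjn,uiydw] add [akwlg,jpjd] -> 9 lines: yksk omjzn dcfn txam tvjg akwlg jpjd swpng xnncq
Hunk 6: at line 1 remove [dcfn,txam] add [xuqjq] -> 8 lines: yksk omjzn xuqjq tvjg akwlg jpjd swpng xnncq
Final line count: 8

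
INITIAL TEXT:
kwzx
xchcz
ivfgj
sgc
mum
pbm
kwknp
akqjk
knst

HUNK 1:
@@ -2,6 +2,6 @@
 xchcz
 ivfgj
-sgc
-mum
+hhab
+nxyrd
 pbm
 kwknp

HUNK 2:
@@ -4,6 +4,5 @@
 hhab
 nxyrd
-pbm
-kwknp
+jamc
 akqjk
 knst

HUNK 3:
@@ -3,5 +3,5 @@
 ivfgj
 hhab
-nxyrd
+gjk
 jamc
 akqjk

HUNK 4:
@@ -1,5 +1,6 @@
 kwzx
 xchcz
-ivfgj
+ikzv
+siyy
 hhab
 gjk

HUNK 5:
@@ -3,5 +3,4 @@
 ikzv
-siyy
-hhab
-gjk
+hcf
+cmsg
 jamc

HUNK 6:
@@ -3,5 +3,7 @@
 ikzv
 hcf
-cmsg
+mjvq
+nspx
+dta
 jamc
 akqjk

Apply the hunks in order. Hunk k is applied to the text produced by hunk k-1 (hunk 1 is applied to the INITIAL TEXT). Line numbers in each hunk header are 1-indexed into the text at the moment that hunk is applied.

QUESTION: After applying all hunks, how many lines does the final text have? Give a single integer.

Hunk 1: at line 2 remove [sgc,mum] add [hhab,nxyrd] -> 9 lines: kwzx xchcz ivfgj hhab nxyrd pbm kwknp akqjk knst
Hunk 2: at line 4 remove [pbm,kwknp] add [jamc] -> 8 lines: kwzx xchcz ivfgj hhab nxyrd jamc akqjk knst
Hunk 3: at line 3 remove [nxyrd] add [gjk] -> 8 lines: kwzx xchcz ivfgj hhab gjk jamc akqjk knst
Hunk 4: at line 1 remove [ivfgj] add [ikzv,siyy] -> 9 lines: kwzx xchcz ikzv siyy hhab gjk jamc akqjk knst
Hunk 5: at line 3 remove [siyy,hhab,gjk] add [hcf,cmsg] -> 8 lines: kwzx xchcz ikzv hcf cmsg jamc akqjk knst
Hunk 6: at line 3 remove [cmsg] add [mjvq,nspx,dta] -> 10 lines: kwzx xchcz ikzv hcf mjvq nspx dta jamc akqjk knst
Final line count: 10

Answer: 10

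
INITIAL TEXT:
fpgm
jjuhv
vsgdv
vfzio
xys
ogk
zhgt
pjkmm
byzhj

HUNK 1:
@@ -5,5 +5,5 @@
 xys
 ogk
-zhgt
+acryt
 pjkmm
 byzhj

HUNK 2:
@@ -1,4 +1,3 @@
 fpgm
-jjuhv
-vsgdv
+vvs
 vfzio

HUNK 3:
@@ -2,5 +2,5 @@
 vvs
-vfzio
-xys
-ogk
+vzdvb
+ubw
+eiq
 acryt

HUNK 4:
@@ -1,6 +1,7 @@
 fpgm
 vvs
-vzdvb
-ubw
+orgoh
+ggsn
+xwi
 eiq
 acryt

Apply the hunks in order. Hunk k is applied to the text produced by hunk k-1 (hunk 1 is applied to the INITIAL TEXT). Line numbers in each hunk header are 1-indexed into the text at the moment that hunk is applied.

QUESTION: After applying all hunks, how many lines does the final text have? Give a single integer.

Hunk 1: at line 5 remove [zhgt] add [acryt] -> 9 lines: fpgm jjuhv vsgdv vfzio xys ogk acryt pjkmm byzhj
Hunk 2: at line 1 remove [jjuhv,vsgdv] add [vvs] -> 8 lines: fpgm vvs vfzio xys ogk acryt pjkmm byzhj
Hunk 3: at line 2 remove [vfzio,xys,ogk] add [vzdvb,ubw,eiq] -> 8 lines: fpgm vvs vzdvb ubw eiq acryt pjkmm byzhj
Hunk 4: at line 1 remove [vzdvb,ubw] add [orgoh,ggsn,xwi] -> 9 lines: fpgm vvs orgoh ggsn xwi eiq acryt pjkmm byzhj
Final line count: 9

Answer: 9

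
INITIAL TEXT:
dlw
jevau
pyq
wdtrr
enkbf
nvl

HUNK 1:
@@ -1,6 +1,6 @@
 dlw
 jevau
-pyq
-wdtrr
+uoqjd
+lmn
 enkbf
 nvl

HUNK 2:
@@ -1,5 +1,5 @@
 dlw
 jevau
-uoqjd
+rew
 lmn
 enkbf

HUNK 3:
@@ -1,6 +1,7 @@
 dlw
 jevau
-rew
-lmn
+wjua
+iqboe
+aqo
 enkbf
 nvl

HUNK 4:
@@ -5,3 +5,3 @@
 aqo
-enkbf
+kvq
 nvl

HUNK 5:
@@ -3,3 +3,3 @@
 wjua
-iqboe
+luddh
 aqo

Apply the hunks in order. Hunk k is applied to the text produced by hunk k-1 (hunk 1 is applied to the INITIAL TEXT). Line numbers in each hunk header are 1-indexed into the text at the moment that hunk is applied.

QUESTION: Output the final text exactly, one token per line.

Answer: dlw
jevau
wjua
luddh
aqo
kvq
nvl

Derivation:
Hunk 1: at line 1 remove [pyq,wdtrr] add [uoqjd,lmn] -> 6 lines: dlw jevau uoqjd lmn enkbf nvl
Hunk 2: at line 1 remove [uoqjd] add [rew] -> 6 lines: dlw jevau rew lmn enkbf nvl
Hunk 3: at line 1 remove [rew,lmn] add [wjua,iqboe,aqo] -> 7 lines: dlw jevau wjua iqboe aqo enkbf nvl
Hunk 4: at line 5 remove [enkbf] add [kvq] -> 7 lines: dlw jevau wjua iqboe aqo kvq nvl
Hunk 5: at line 3 remove [iqboe] add [luddh] -> 7 lines: dlw jevau wjua luddh aqo kvq nvl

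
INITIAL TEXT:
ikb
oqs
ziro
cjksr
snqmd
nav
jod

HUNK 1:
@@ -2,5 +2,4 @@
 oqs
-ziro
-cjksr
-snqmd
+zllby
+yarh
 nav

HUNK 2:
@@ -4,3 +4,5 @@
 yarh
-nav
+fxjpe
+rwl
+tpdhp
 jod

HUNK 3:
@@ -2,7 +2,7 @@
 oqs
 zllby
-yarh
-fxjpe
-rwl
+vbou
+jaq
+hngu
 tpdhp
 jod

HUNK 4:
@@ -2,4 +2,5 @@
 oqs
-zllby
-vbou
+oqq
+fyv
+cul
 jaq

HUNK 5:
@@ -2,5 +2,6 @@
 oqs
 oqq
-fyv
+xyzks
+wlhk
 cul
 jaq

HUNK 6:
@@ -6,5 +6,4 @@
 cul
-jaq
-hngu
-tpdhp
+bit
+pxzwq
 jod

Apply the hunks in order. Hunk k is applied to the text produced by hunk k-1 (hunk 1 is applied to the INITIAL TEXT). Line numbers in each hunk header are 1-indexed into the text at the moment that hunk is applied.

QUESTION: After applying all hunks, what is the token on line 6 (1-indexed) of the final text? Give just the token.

Answer: cul

Derivation:
Hunk 1: at line 2 remove [ziro,cjksr,snqmd] add [zllby,yarh] -> 6 lines: ikb oqs zllby yarh nav jod
Hunk 2: at line 4 remove [nav] add [fxjpe,rwl,tpdhp] -> 8 lines: ikb oqs zllby yarh fxjpe rwl tpdhp jod
Hunk 3: at line 2 remove [yarh,fxjpe,rwl] add [vbou,jaq,hngu] -> 8 lines: ikb oqs zllby vbou jaq hngu tpdhp jod
Hunk 4: at line 2 remove [zllby,vbou] add [oqq,fyv,cul] -> 9 lines: ikb oqs oqq fyv cul jaq hngu tpdhp jod
Hunk 5: at line 2 remove [fyv] add [xyzks,wlhk] -> 10 lines: ikb oqs oqq xyzks wlhk cul jaq hngu tpdhp jod
Hunk 6: at line 6 remove [jaq,hngu,tpdhp] add [bit,pxzwq] -> 9 lines: ikb oqs oqq xyzks wlhk cul bit pxzwq jod
Final line 6: cul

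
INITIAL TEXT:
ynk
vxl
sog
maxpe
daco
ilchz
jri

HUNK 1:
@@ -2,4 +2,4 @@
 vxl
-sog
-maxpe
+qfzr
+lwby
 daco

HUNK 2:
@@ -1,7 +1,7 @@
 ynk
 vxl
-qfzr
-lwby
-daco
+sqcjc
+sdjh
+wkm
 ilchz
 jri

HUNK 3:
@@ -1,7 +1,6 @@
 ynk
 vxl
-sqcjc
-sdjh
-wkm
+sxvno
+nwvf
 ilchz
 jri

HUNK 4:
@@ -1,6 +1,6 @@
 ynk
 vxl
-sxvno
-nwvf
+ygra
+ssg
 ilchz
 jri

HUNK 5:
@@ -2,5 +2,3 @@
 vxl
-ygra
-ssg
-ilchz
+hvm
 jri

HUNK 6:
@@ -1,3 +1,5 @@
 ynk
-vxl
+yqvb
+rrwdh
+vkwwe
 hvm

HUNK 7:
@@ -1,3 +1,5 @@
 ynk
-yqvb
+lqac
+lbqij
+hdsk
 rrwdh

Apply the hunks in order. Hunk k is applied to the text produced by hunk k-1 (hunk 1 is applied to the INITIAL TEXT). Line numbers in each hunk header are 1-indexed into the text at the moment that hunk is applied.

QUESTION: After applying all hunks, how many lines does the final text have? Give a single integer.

Answer: 8

Derivation:
Hunk 1: at line 2 remove [sog,maxpe] add [qfzr,lwby] -> 7 lines: ynk vxl qfzr lwby daco ilchz jri
Hunk 2: at line 1 remove [qfzr,lwby,daco] add [sqcjc,sdjh,wkm] -> 7 lines: ynk vxl sqcjc sdjh wkm ilchz jri
Hunk 3: at line 1 remove [sqcjc,sdjh,wkm] add [sxvno,nwvf] -> 6 lines: ynk vxl sxvno nwvf ilchz jri
Hunk 4: at line 1 remove [sxvno,nwvf] add [ygra,ssg] -> 6 lines: ynk vxl ygra ssg ilchz jri
Hunk 5: at line 2 remove [ygra,ssg,ilchz] add [hvm] -> 4 lines: ynk vxl hvm jri
Hunk 6: at line 1 remove [vxl] add [yqvb,rrwdh,vkwwe] -> 6 lines: ynk yqvb rrwdh vkwwe hvm jri
Hunk 7: at line 1 remove [yqvb] add [lqac,lbqij,hdsk] -> 8 lines: ynk lqac lbqij hdsk rrwdh vkwwe hvm jri
Final line count: 8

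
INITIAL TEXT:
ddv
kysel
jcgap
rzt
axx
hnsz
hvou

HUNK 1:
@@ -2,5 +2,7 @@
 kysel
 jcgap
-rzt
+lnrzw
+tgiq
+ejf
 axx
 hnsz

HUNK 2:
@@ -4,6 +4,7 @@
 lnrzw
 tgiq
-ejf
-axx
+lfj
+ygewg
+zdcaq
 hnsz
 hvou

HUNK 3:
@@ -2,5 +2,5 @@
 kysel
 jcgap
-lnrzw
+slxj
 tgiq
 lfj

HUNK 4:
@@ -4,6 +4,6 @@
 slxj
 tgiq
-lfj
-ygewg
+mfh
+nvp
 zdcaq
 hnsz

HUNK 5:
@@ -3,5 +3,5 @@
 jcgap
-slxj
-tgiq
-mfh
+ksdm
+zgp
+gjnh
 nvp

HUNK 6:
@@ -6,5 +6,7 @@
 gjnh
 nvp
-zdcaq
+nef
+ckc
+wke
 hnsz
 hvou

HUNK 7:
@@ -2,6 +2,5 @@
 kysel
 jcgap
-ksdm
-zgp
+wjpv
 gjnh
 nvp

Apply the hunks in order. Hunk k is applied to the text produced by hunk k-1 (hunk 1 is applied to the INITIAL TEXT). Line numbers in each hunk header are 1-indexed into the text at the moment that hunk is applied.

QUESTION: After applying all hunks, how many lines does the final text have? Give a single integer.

Hunk 1: at line 2 remove [rzt] add [lnrzw,tgiq,ejf] -> 9 lines: ddv kysel jcgap lnrzw tgiq ejf axx hnsz hvou
Hunk 2: at line 4 remove [ejf,axx] add [lfj,ygewg,zdcaq] -> 10 lines: ddv kysel jcgap lnrzw tgiq lfj ygewg zdcaq hnsz hvou
Hunk 3: at line 2 remove [lnrzw] add [slxj] -> 10 lines: ddv kysel jcgap slxj tgiq lfj ygewg zdcaq hnsz hvou
Hunk 4: at line 4 remove [lfj,ygewg] add [mfh,nvp] -> 10 lines: ddv kysel jcgap slxj tgiq mfh nvp zdcaq hnsz hvou
Hunk 5: at line 3 remove [slxj,tgiq,mfh] add [ksdm,zgp,gjnh] -> 10 lines: ddv kysel jcgap ksdm zgp gjnh nvp zdcaq hnsz hvou
Hunk 6: at line 6 remove [zdcaq] add [nef,ckc,wke] -> 12 lines: ddv kysel jcgap ksdm zgp gjnh nvp nef ckc wke hnsz hvou
Hunk 7: at line 2 remove [ksdm,zgp] add [wjpv] -> 11 lines: ddv kysel jcgap wjpv gjnh nvp nef ckc wke hnsz hvou
Final line count: 11

Answer: 11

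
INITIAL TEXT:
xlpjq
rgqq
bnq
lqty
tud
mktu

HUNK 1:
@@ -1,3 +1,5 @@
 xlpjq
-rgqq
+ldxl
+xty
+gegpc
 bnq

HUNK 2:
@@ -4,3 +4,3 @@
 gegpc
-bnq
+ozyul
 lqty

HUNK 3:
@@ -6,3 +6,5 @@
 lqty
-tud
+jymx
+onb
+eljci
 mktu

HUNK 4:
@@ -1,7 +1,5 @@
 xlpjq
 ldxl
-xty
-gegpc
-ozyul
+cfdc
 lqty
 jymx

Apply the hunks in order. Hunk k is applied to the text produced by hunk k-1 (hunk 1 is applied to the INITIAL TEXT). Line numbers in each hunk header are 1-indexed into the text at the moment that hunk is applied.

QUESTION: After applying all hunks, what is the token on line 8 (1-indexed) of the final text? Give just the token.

Hunk 1: at line 1 remove [rgqq] add [ldxl,xty,gegpc] -> 8 lines: xlpjq ldxl xty gegpc bnq lqty tud mktu
Hunk 2: at line 4 remove [bnq] add [ozyul] -> 8 lines: xlpjq ldxl xty gegpc ozyul lqty tud mktu
Hunk 3: at line 6 remove [tud] add [jymx,onb,eljci] -> 10 lines: xlpjq ldxl xty gegpc ozyul lqty jymx onb eljci mktu
Hunk 4: at line 1 remove [xty,gegpc,ozyul] add [cfdc] -> 8 lines: xlpjq ldxl cfdc lqty jymx onb eljci mktu
Final line 8: mktu

Answer: mktu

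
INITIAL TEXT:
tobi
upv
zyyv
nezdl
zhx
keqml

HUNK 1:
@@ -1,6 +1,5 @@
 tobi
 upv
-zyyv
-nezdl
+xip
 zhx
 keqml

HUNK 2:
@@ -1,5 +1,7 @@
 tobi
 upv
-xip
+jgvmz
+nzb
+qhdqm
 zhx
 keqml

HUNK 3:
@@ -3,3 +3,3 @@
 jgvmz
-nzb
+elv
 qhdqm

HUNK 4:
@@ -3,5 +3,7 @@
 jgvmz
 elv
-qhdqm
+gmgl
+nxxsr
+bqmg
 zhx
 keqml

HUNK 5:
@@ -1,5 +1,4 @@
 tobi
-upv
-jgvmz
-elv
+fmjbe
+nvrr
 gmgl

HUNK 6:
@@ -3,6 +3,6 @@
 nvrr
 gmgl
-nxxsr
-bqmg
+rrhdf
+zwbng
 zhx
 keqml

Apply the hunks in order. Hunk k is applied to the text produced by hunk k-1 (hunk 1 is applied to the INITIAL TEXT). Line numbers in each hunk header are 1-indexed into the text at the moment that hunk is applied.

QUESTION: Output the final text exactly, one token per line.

Answer: tobi
fmjbe
nvrr
gmgl
rrhdf
zwbng
zhx
keqml

Derivation:
Hunk 1: at line 1 remove [zyyv,nezdl] add [xip] -> 5 lines: tobi upv xip zhx keqml
Hunk 2: at line 1 remove [xip] add [jgvmz,nzb,qhdqm] -> 7 lines: tobi upv jgvmz nzb qhdqm zhx keqml
Hunk 3: at line 3 remove [nzb] add [elv] -> 7 lines: tobi upv jgvmz elv qhdqm zhx keqml
Hunk 4: at line 3 remove [qhdqm] add [gmgl,nxxsr,bqmg] -> 9 lines: tobi upv jgvmz elv gmgl nxxsr bqmg zhx keqml
Hunk 5: at line 1 remove [upv,jgvmz,elv] add [fmjbe,nvrr] -> 8 lines: tobi fmjbe nvrr gmgl nxxsr bqmg zhx keqml
Hunk 6: at line 3 remove [nxxsr,bqmg] add [rrhdf,zwbng] -> 8 lines: tobi fmjbe nvrr gmgl rrhdf zwbng zhx keqml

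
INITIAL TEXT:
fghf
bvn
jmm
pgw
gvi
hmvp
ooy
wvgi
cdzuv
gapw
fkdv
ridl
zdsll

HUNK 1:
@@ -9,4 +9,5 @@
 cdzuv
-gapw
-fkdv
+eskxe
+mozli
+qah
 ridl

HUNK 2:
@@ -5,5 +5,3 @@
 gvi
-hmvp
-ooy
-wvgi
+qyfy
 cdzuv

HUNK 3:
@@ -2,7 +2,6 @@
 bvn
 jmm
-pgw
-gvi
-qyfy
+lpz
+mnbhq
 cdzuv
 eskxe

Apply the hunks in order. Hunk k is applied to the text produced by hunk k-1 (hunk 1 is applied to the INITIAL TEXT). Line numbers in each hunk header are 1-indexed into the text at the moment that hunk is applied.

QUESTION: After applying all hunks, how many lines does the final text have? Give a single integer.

Hunk 1: at line 9 remove [gapw,fkdv] add [eskxe,mozli,qah] -> 14 lines: fghf bvn jmm pgw gvi hmvp ooy wvgi cdzuv eskxe mozli qah ridl zdsll
Hunk 2: at line 5 remove [hmvp,ooy,wvgi] add [qyfy] -> 12 lines: fghf bvn jmm pgw gvi qyfy cdzuv eskxe mozli qah ridl zdsll
Hunk 3: at line 2 remove [pgw,gvi,qyfy] add [lpz,mnbhq] -> 11 lines: fghf bvn jmm lpz mnbhq cdzuv eskxe mozli qah ridl zdsll
Final line count: 11

Answer: 11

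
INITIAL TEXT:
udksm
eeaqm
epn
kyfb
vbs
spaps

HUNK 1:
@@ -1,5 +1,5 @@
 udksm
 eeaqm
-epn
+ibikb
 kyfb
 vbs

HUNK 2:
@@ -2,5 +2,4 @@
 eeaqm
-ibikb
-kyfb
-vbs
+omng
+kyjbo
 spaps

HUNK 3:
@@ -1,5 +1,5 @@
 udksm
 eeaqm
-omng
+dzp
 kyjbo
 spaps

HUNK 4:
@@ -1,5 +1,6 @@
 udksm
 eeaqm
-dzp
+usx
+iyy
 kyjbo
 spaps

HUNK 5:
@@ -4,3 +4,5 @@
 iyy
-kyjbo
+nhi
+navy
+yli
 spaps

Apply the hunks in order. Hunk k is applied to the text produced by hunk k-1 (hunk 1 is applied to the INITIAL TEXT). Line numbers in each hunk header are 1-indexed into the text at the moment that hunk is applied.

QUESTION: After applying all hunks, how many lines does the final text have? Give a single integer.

Answer: 8

Derivation:
Hunk 1: at line 1 remove [epn] add [ibikb] -> 6 lines: udksm eeaqm ibikb kyfb vbs spaps
Hunk 2: at line 2 remove [ibikb,kyfb,vbs] add [omng,kyjbo] -> 5 lines: udksm eeaqm omng kyjbo spaps
Hunk 3: at line 1 remove [omng] add [dzp] -> 5 lines: udksm eeaqm dzp kyjbo spaps
Hunk 4: at line 1 remove [dzp] add [usx,iyy] -> 6 lines: udksm eeaqm usx iyy kyjbo spaps
Hunk 5: at line 4 remove [kyjbo] add [nhi,navy,yli] -> 8 lines: udksm eeaqm usx iyy nhi navy yli spaps
Final line count: 8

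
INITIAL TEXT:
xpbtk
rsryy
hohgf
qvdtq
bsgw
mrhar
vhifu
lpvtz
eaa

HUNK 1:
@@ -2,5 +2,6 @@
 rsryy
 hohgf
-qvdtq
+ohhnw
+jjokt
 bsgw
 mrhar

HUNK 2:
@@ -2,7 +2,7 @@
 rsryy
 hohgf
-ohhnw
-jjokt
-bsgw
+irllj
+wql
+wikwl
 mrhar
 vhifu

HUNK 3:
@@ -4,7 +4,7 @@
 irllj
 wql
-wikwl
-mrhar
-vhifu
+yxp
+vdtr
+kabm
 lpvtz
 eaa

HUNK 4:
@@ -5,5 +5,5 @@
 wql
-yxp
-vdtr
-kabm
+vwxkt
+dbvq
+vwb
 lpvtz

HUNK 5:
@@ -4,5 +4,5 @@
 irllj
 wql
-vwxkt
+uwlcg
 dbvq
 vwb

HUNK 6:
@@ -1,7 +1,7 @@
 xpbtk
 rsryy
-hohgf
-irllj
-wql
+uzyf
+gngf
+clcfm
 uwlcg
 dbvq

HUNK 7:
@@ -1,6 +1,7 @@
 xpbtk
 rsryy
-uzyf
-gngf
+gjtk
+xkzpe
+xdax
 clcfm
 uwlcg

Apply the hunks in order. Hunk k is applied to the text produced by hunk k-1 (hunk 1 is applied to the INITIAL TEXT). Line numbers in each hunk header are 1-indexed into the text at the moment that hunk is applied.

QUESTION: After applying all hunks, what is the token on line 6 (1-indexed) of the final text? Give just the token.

Hunk 1: at line 2 remove [qvdtq] add [ohhnw,jjokt] -> 10 lines: xpbtk rsryy hohgf ohhnw jjokt bsgw mrhar vhifu lpvtz eaa
Hunk 2: at line 2 remove [ohhnw,jjokt,bsgw] add [irllj,wql,wikwl] -> 10 lines: xpbtk rsryy hohgf irllj wql wikwl mrhar vhifu lpvtz eaa
Hunk 3: at line 4 remove [wikwl,mrhar,vhifu] add [yxp,vdtr,kabm] -> 10 lines: xpbtk rsryy hohgf irllj wql yxp vdtr kabm lpvtz eaa
Hunk 4: at line 5 remove [yxp,vdtr,kabm] add [vwxkt,dbvq,vwb] -> 10 lines: xpbtk rsryy hohgf irllj wql vwxkt dbvq vwb lpvtz eaa
Hunk 5: at line 4 remove [vwxkt] add [uwlcg] -> 10 lines: xpbtk rsryy hohgf irllj wql uwlcg dbvq vwb lpvtz eaa
Hunk 6: at line 1 remove [hohgf,irllj,wql] add [uzyf,gngf,clcfm] -> 10 lines: xpbtk rsryy uzyf gngf clcfm uwlcg dbvq vwb lpvtz eaa
Hunk 7: at line 1 remove [uzyf,gngf] add [gjtk,xkzpe,xdax] -> 11 lines: xpbtk rsryy gjtk xkzpe xdax clcfm uwlcg dbvq vwb lpvtz eaa
Final line 6: clcfm

Answer: clcfm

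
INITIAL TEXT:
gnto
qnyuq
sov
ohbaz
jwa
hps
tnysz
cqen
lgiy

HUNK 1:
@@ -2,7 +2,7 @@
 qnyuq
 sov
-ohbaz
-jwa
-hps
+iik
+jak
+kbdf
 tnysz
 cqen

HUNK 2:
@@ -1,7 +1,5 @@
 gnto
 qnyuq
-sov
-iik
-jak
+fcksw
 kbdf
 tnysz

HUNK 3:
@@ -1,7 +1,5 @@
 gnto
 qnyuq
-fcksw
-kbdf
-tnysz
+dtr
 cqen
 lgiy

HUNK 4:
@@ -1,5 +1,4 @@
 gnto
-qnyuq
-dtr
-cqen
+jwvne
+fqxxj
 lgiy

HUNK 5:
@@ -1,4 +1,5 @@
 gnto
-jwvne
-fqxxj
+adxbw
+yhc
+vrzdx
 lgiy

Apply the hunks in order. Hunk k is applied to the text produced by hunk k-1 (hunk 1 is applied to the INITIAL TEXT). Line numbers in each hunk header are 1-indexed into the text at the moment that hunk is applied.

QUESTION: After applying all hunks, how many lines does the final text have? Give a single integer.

Hunk 1: at line 2 remove [ohbaz,jwa,hps] add [iik,jak,kbdf] -> 9 lines: gnto qnyuq sov iik jak kbdf tnysz cqen lgiy
Hunk 2: at line 1 remove [sov,iik,jak] add [fcksw] -> 7 lines: gnto qnyuq fcksw kbdf tnysz cqen lgiy
Hunk 3: at line 1 remove [fcksw,kbdf,tnysz] add [dtr] -> 5 lines: gnto qnyuq dtr cqen lgiy
Hunk 4: at line 1 remove [qnyuq,dtr,cqen] add [jwvne,fqxxj] -> 4 lines: gnto jwvne fqxxj lgiy
Hunk 5: at line 1 remove [jwvne,fqxxj] add [adxbw,yhc,vrzdx] -> 5 lines: gnto adxbw yhc vrzdx lgiy
Final line count: 5

Answer: 5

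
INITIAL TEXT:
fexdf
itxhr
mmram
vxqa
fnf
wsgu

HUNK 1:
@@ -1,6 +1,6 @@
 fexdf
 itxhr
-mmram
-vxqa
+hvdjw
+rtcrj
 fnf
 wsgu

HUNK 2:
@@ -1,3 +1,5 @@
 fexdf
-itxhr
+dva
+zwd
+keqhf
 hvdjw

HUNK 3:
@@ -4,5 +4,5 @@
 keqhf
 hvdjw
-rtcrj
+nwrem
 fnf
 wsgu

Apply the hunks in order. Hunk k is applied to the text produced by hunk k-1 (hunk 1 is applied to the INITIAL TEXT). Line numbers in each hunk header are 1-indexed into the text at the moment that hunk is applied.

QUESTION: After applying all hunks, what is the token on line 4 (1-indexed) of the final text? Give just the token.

Answer: keqhf

Derivation:
Hunk 1: at line 1 remove [mmram,vxqa] add [hvdjw,rtcrj] -> 6 lines: fexdf itxhr hvdjw rtcrj fnf wsgu
Hunk 2: at line 1 remove [itxhr] add [dva,zwd,keqhf] -> 8 lines: fexdf dva zwd keqhf hvdjw rtcrj fnf wsgu
Hunk 3: at line 4 remove [rtcrj] add [nwrem] -> 8 lines: fexdf dva zwd keqhf hvdjw nwrem fnf wsgu
Final line 4: keqhf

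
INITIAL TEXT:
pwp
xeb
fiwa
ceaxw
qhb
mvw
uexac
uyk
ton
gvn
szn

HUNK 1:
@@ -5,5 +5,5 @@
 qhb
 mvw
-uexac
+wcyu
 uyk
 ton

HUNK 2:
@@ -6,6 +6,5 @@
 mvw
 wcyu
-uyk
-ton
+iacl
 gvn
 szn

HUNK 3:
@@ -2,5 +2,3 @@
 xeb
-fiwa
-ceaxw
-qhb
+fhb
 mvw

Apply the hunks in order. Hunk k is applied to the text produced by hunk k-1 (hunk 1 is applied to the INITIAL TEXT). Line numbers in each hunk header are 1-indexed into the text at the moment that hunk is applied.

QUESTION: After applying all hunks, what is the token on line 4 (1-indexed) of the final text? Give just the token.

Answer: mvw

Derivation:
Hunk 1: at line 5 remove [uexac] add [wcyu] -> 11 lines: pwp xeb fiwa ceaxw qhb mvw wcyu uyk ton gvn szn
Hunk 2: at line 6 remove [uyk,ton] add [iacl] -> 10 lines: pwp xeb fiwa ceaxw qhb mvw wcyu iacl gvn szn
Hunk 3: at line 2 remove [fiwa,ceaxw,qhb] add [fhb] -> 8 lines: pwp xeb fhb mvw wcyu iacl gvn szn
Final line 4: mvw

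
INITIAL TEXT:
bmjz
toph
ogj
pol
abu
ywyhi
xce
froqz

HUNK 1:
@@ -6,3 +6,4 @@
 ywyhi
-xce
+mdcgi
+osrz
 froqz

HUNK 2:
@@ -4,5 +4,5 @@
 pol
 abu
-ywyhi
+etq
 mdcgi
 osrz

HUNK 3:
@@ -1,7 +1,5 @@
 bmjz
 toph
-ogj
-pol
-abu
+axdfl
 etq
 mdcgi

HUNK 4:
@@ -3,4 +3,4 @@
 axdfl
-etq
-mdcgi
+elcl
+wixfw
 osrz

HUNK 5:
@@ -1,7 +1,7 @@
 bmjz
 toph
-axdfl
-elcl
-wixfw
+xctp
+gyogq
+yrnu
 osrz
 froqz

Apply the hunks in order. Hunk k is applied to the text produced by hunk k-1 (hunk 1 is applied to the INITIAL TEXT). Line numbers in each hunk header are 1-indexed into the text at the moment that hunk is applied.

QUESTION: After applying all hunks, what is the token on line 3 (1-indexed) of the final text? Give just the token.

Answer: xctp

Derivation:
Hunk 1: at line 6 remove [xce] add [mdcgi,osrz] -> 9 lines: bmjz toph ogj pol abu ywyhi mdcgi osrz froqz
Hunk 2: at line 4 remove [ywyhi] add [etq] -> 9 lines: bmjz toph ogj pol abu etq mdcgi osrz froqz
Hunk 3: at line 1 remove [ogj,pol,abu] add [axdfl] -> 7 lines: bmjz toph axdfl etq mdcgi osrz froqz
Hunk 4: at line 3 remove [etq,mdcgi] add [elcl,wixfw] -> 7 lines: bmjz toph axdfl elcl wixfw osrz froqz
Hunk 5: at line 1 remove [axdfl,elcl,wixfw] add [xctp,gyogq,yrnu] -> 7 lines: bmjz toph xctp gyogq yrnu osrz froqz
Final line 3: xctp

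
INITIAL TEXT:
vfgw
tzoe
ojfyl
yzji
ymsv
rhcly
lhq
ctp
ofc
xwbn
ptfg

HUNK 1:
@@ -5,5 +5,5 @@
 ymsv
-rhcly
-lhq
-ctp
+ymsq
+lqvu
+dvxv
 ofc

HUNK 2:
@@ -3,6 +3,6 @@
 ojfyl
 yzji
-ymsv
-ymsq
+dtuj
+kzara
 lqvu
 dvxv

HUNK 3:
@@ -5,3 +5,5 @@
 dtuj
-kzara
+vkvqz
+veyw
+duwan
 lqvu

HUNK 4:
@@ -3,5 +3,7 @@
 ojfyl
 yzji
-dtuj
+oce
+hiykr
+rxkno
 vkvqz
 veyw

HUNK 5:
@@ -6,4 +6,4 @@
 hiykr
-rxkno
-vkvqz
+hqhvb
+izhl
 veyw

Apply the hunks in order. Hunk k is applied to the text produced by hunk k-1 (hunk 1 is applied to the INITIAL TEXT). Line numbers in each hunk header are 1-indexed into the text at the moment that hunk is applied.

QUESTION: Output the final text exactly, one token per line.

Answer: vfgw
tzoe
ojfyl
yzji
oce
hiykr
hqhvb
izhl
veyw
duwan
lqvu
dvxv
ofc
xwbn
ptfg

Derivation:
Hunk 1: at line 5 remove [rhcly,lhq,ctp] add [ymsq,lqvu,dvxv] -> 11 lines: vfgw tzoe ojfyl yzji ymsv ymsq lqvu dvxv ofc xwbn ptfg
Hunk 2: at line 3 remove [ymsv,ymsq] add [dtuj,kzara] -> 11 lines: vfgw tzoe ojfyl yzji dtuj kzara lqvu dvxv ofc xwbn ptfg
Hunk 3: at line 5 remove [kzara] add [vkvqz,veyw,duwan] -> 13 lines: vfgw tzoe ojfyl yzji dtuj vkvqz veyw duwan lqvu dvxv ofc xwbn ptfg
Hunk 4: at line 3 remove [dtuj] add [oce,hiykr,rxkno] -> 15 lines: vfgw tzoe ojfyl yzji oce hiykr rxkno vkvqz veyw duwan lqvu dvxv ofc xwbn ptfg
Hunk 5: at line 6 remove [rxkno,vkvqz] add [hqhvb,izhl] -> 15 lines: vfgw tzoe ojfyl yzji oce hiykr hqhvb izhl veyw duwan lqvu dvxv ofc xwbn ptfg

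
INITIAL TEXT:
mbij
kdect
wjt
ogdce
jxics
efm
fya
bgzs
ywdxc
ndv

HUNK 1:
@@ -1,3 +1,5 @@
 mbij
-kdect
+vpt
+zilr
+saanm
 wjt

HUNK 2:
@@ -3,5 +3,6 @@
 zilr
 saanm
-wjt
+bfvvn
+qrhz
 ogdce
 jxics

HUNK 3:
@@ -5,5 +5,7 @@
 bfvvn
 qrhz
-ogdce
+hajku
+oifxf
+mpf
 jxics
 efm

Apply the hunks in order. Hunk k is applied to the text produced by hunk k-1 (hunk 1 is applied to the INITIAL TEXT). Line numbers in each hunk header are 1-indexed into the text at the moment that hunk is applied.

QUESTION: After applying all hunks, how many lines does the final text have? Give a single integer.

Hunk 1: at line 1 remove [kdect] add [vpt,zilr,saanm] -> 12 lines: mbij vpt zilr saanm wjt ogdce jxics efm fya bgzs ywdxc ndv
Hunk 2: at line 3 remove [wjt] add [bfvvn,qrhz] -> 13 lines: mbij vpt zilr saanm bfvvn qrhz ogdce jxics efm fya bgzs ywdxc ndv
Hunk 3: at line 5 remove [ogdce] add [hajku,oifxf,mpf] -> 15 lines: mbij vpt zilr saanm bfvvn qrhz hajku oifxf mpf jxics efm fya bgzs ywdxc ndv
Final line count: 15

Answer: 15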